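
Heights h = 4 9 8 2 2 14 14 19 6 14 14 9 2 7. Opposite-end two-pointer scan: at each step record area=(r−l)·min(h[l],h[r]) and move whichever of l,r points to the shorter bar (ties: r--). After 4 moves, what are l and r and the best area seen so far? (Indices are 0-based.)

l=1, r=10, best area=90

[0,13] min(4,7)*13=52 best=52 * → l++
[1,13] min(9,7)*12=84 best=84 * → r--
[1,12] min(9,2)*11=22 best=84 → r--
[1,11] min(9,9)*10=90 best=90 * → r--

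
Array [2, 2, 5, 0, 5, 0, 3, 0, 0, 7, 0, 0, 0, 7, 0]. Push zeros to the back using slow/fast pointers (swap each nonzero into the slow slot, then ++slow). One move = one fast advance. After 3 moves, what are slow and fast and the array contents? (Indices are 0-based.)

slow=3, fast=3, a=[2, 2, 5, 0, 5, 0, 3, 0, 0, 7, 0, 0, 0, 7, 0]

slow=0 fast=0: a[fast]=2≠0 swap→a[0]=2, slow++,fast++
slow=1 fast=1: a[fast]=2≠0 swap→a[1]=2, slow++,fast++
slow=2 fast=2: a[fast]=5≠0 swap→a[2]=5, slow++,fast++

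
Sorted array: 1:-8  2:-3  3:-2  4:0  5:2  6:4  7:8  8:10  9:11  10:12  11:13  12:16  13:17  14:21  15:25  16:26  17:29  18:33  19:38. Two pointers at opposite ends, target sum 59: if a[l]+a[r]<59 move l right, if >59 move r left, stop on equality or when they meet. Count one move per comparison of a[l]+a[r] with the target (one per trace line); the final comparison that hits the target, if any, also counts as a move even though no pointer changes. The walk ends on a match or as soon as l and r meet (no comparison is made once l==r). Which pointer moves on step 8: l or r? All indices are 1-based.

[1,19] -8+38=30 <59 → l++
[2,19] -3+38=35 <59 → l++
[3,19] -2+38=36 <59 → l++
[4,19] 0+38=38 <59 → l++
[5,19] 2+38=40 <59 → l++
[6,19] 4+38=42 <59 → l++
[7,19] 8+38=46 <59 → l++
[8,19] 10+38=48 <59 → l++

l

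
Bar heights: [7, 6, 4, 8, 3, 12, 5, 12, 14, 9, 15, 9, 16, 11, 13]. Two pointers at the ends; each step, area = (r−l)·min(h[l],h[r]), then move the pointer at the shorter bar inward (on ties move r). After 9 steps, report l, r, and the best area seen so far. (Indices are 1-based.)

l=9, r=14, best area=108

[1,15] min(7,13)*14=98 best=98 * → l++
[2,15] min(6,13)*13=78 best=98 → l++
[3,15] min(4,13)*12=48 best=98 → l++
[4,15] min(8,13)*11=88 best=98 → l++
[5,15] min(3,13)*10=30 best=98 → l++
[6,15] min(12,13)*9=108 best=108 * → l++
[7,15] min(5,13)*8=40 best=108 → l++
[8,15] min(12,13)*7=84 best=108 → l++
[9,15] min(14,13)*6=78 best=108 → r--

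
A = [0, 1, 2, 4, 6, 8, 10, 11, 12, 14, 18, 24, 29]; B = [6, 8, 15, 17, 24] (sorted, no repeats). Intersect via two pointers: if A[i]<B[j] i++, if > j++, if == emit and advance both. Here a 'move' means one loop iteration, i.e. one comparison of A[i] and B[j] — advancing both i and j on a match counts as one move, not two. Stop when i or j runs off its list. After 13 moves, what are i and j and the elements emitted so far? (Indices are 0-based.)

i=0 j=0: 0<6, i++
i=1 j=0: 1<6, i++
i=2 j=0: 2<6, i++
i=3 j=0: 4<6, i++
i=4 j=0: 6==6 emit, i++,j++
i=5 j=1: 8==8 emit, i++,j++
i=6 j=2: 10<15, i++
i=7 j=2: 11<15, i++
i=8 j=2: 12<15, i++
i=9 j=2: 14<15, i++
i=10 j=2: 18>15, j++
i=10 j=3: 18>17, j++
i=10 j=4: 18<24, i++

i=11, j=4, emitted=[6, 8]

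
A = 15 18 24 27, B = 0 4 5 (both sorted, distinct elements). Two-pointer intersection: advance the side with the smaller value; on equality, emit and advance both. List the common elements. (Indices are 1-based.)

intersection = []

i=1 j=1: 15>0, j++
i=1 j=2: 15>4, j++
i=1 j=3: 15>5, j++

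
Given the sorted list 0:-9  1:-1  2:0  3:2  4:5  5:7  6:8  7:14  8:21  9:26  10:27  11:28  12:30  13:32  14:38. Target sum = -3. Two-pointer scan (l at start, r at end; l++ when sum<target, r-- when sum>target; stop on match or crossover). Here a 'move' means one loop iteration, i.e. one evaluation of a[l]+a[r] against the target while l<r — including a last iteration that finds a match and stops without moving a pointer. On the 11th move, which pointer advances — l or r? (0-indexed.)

[0,14] -9+38=29 >-3 → r--
[0,13] -9+32=23 >-3 → r--
[0,12] -9+30=21 >-3 → r--
[0,11] -9+28=19 >-3 → r--
[0,10] -9+27=18 >-3 → r--
[0,9] -9+26=17 >-3 → r--
[0,8] -9+21=12 >-3 → r--
[0,7] -9+14=5 >-3 → r--
[0,6] -9+8=-1 >-3 → r--
[0,5] -9+7=-2 >-3 → r--
[0,4] -9+5=-4 <-3 → l++

l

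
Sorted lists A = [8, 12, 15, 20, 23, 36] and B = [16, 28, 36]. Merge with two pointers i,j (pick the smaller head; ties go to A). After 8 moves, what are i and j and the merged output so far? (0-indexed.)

i=6, j=2, merged so far=[8, 12, 15, 16, 20, 23, 28, 36]

i=0 j=0: A[i]=8<=B[j]=16 take 8, i++
i=1 j=0: A[i]=12<=B[j]=16 take 12, i++
i=2 j=0: A[i]=15<=B[j]=16 take 15, i++
i=3 j=0: A[i]=20>B[j]=16 take 16, j++
i=3 j=1: A[i]=20<=B[j]=28 take 20, i++
i=4 j=1: A[i]=23<=B[j]=28 take 23, i++
i=5 j=1: A[i]=36>B[j]=28 take 28, j++
i=5 j=2: A[i]=36<=B[j]=36 take 36, i++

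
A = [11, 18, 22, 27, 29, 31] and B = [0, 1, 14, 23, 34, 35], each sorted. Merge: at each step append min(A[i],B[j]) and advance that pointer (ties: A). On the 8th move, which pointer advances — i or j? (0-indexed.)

i=0 j=0: A[i]=11>B[j]=0 take 0, j++
i=0 j=1: A[i]=11>B[j]=1 take 1, j++
i=0 j=2: A[i]=11<=B[j]=14 take 11, i++
i=1 j=2: A[i]=18>B[j]=14 take 14, j++
i=1 j=3: A[i]=18<=B[j]=23 take 18, i++
i=2 j=3: A[i]=22<=B[j]=23 take 22, i++
i=3 j=3: A[i]=27>B[j]=23 take 23, j++
i=3 j=4: A[i]=27<=B[j]=34 take 27, i++

i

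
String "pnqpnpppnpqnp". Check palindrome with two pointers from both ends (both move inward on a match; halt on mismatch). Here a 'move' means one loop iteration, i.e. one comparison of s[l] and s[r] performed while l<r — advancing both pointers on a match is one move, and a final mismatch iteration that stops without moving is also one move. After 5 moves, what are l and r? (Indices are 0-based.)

l=5, r=7

[0,12] 'p'=='p' → l++,r--
[1,11] 'n'=='n' → l++,r--
[2,10] 'q'=='q' → l++,r--
[3,9] 'p'=='p' → l++,r--
[4,8] 'n'=='n' → l++,r--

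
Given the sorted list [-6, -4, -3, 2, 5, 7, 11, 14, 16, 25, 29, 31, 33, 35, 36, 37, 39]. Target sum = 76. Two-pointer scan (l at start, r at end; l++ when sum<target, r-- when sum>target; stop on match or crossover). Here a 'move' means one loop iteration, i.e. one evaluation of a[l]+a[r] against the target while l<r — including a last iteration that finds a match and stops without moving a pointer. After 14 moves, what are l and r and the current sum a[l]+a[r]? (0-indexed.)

l=0 r=16: -6+39=33 <76, l++
l=1 r=16: -4+39=35 <76, l++
l=2 r=16: -3+39=36 <76, l++
l=3 r=16: 2+39=41 <76, l++
l=4 r=16: 5+39=44 <76, l++
l=5 r=16: 7+39=46 <76, l++
l=6 r=16: 11+39=50 <76, l++
l=7 r=16: 14+39=53 <76, l++
l=8 r=16: 16+39=55 <76, l++
l=9 r=16: 25+39=64 <76, l++
l=10 r=16: 29+39=68 <76, l++
l=11 r=16: 31+39=70 <76, l++
l=12 r=16: 33+39=72 <76, l++
l=13 r=16: 35+39=74 <76, l++

l=14, r=16, sum=75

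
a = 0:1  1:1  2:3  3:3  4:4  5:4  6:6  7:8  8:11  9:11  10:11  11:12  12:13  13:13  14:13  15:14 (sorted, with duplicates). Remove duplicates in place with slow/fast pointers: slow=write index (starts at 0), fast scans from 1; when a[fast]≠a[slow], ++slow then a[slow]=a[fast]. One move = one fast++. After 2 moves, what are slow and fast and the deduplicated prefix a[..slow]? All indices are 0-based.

slow=0 fast=1: a[fast]=1=a[slow] dup, fast++
slow=0 fast=2: a[fast]=3≠a[slow]=1 write a[1]=3, slow++,fast++

slow=1, fast=3, prefix=[1, 3]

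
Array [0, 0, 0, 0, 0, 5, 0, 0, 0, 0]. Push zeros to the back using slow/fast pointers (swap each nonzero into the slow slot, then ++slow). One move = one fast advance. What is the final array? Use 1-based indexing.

[5, 0, 0, 0, 0, 0, 0, 0, 0, 0]

(s=1,f=1) a[fast]=0 → fast++
(s=1,f=2) a[fast]=0 → fast++
(s=1,f=3) a[fast]=0 → fast++
(s=1,f=4) a[fast]=0 → fast++
(s=1,f=5) a[fast]=0 → fast++
(s=1,f=6) a[fast]=5≠0 swap→a[1]=5 → slow++,fast++
(s=2,f=7) a[fast]=0 → fast++
(s=2,f=8) a[fast]=0 → fast++
(s=2,f=9) a[fast]=0 → fast++
(s=2,f=10) a[fast]=0 → fast++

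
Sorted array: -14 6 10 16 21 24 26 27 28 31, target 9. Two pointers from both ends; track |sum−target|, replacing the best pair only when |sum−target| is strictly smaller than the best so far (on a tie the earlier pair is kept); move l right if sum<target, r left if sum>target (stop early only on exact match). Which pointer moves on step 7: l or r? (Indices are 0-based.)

[0,9] -14+31=17 d=8 * → r--
[0,8] -14+28=14 d=5 * → r--
[0,7] -14+27=13 d=4 * → r--
[0,6] -14+26=12 d=3 * → r--
[0,5] -14+24=10 d=1 * → r--
[0,4] -14+21=7 d=2 → l++
[1,4] 6+21=27 d=18 → r--

r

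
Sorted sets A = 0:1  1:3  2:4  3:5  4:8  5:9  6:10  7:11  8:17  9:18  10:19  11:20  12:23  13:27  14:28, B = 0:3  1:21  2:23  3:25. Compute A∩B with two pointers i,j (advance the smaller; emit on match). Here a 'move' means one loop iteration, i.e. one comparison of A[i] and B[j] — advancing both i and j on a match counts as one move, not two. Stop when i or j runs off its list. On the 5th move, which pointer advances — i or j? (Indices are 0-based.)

[i=0,j=0] 1<3 → i++
[i=1,j=0] 3==3 emit → i++,j++
[i=2,j=1] 4<21 → i++
[i=3,j=1] 5<21 → i++
[i=4,j=1] 8<21 → i++

i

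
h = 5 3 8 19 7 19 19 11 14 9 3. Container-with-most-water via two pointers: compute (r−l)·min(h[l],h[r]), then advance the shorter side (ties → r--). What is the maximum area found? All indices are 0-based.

[0,10] min(5,3)*10=30 best=30 * → r--
[0,9] min(5,9)*9=45 best=45 * → l++
[1,9] min(3,9)*8=24 best=45 → l++
[2,9] min(8,9)*7=56 best=56 * → l++
[3,9] min(19,9)*6=54 best=56 → r--
[3,8] min(19,14)*5=70 best=70 * → r--
[3,7] min(19,11)*4=44 best=70 → r--
[3,6] min(19,19)*3=57 best=70 → r--
[3,5] min(19,19)*2=38 best=70 → r--
[3,4] min(19,7)*1=7 best=70 → r--

max area = 70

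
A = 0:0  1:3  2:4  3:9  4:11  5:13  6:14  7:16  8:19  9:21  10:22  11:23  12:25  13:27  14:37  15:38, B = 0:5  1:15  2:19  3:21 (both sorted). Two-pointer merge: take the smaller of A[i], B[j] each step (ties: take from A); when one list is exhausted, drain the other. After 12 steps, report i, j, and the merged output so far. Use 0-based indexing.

i=0 j=0: A[i]=0<=B[j]=5 take 0, i++
i=1 j=0: A[i]=3<=B[j]=5 take 3, i++
i=2 j=0: A[i]=4<=B[j]=5 take 4, i++
i=3 j=0: A[i]=9>B[j]=5 take 5, j++
i=3 j=1: A[i]=9<=B[j]=15 take 9, i++
i=4 j=1: A[i]=11<=B[j]=15 take 11, i++
i=5 j=1: A[i]=13<=B[j]=15 take 13, i++
i=6 j=1: A[i]=14<=B[j]=15 take 14, i++
i=7 j=1: A[i]=16>B[j]=15 take 15, j++
i=7 j=2: A[i]=16<=B[j]=19 take 16, i++
i=8 j=2: A[i]=19<=B[j]=19 take 19, i++
i=9 j=2: A[i]=21>B[j]=19 take 19, j++

i=9, j=3, merged so far=[0, 3, 4, 5, 9, 11, 13, 14, 15, 16, 19, 19]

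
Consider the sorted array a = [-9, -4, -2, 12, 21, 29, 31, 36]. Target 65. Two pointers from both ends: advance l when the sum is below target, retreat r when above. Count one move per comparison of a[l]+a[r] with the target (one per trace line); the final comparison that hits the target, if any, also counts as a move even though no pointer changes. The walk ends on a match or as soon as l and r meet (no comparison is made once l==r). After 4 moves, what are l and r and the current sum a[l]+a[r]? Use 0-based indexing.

l=4, r=7, sum=57

[0,7] -9+36=27 <65 → l++
[1,7] -4+36=32 <65 → l++
[2,7] -2+36=34 <65 → l++
[3,7] 12+36=48 <65 → l++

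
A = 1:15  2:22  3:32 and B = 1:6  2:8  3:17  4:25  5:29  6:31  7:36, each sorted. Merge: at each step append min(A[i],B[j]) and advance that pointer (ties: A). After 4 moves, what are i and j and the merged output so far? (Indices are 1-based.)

[i=1,j=1] A[i]=15>B[j]=6 take 6 → j++
[i=1,j=2] A[i]=15>B[j]=8 take 8 → j++
[i=1,j=3] A[i]=15<=B[j]=17 take 15 → i++
[i=2,j=3] A[i]=22>B[j]=17 take 17 → j++

i=2, j=4, merged so far=[6, 8, 15, 17]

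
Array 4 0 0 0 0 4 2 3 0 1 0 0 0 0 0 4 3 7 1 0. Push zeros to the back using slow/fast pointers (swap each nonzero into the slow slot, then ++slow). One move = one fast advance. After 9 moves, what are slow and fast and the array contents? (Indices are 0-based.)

slow=4, fast=9, a=[4, 4, 2, 3, 0, 0, 0, 0, 0, 1, 0, 0, 0, 0, 0, 4, 3, 7, 1, 0]

slow=0 fast=0: a[fast]=4≠0 swap→a[0]=4, slow++,fast++
slow=1 fast=1: a[fast]=0, fast++
slow=1 fast=2: a[fast]=0, fast++
slow=1 fast=3: a[fast]=0, fast++
slow=1 fast=4: a[fast]=0, fast++
slow=1 fast=5: a[fast]=4≠0 swap→a[1]=4, slow++,fast++
slow=2 fast=6: a[fast]=2≠0 swap→a[2]=2, slow++,fast++
slow=3 fast=7: a[fast]=3≠0 swap→a[3]=3, slow++,fast++
slow=4 fast=8: a[fast]=0, fast++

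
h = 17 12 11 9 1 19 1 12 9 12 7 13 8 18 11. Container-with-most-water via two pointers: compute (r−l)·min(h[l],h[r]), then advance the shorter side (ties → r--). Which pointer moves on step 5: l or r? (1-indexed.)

[1,15] min(17,11)*14=154 best=154 * → r--
[1,14] min(17,18)*13=221 best=221 * → l++
[2,14] min(12,18)*12=144 best=221 → l++
[3,14] min(11,18)*11=121 best=221 → l++
[4,14] min(9,18)*10=90 best=221 → l++

l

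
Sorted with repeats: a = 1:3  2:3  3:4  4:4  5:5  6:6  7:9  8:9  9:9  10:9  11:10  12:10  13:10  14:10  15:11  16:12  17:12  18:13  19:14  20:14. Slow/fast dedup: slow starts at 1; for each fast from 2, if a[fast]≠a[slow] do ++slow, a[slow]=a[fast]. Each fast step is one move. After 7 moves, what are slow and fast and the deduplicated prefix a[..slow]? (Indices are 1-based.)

slow=1 fast=2: a[fast]=3=a[slow] dup, fast++
slow=1 fast=3: a[fast]=4≠a[slow]=3 write a[2]=4, slow++,fast++
slow=2 fast=4: a[fast]=4=a[slow] dup, fast++
slow=2 fast=5: a[fast]=5≠a[slow]=4 write a[3]=5, slow++,fast++
slow=3 fast=6: a[fast]=6≠a[slow]=5 write a[4]=6, slow++,fast++
slow=4 fast=7: a[fast]=9≠a[slow]=6 write a[5]=9, slow++,fast++
slow=5 fast=8: a[fast]=9=a[slow] dup, fast++

slow=5, fast=9, prefix=[3, 4, 5, 6, 9]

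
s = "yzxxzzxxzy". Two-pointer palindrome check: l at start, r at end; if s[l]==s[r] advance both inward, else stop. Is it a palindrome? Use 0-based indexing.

l=0 r=9: 'y'=='y', l++,r--
l=1 r=8: 'z'=='z', l++,r--
l=2 r=7: 'x'=='x', l++,r--
l=3 r=6: 'x'=='x', l++,r--
l=4 r=5: 'z'=='z', l++,r--

palindrome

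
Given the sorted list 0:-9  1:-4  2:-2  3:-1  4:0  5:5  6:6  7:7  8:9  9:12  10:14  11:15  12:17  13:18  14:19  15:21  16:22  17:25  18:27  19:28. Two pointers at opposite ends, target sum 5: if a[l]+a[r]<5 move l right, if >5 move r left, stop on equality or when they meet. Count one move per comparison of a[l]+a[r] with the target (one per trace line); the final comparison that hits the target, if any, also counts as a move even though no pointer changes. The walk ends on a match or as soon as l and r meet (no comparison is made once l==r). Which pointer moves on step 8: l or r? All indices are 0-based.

r

l=0 r=19: -9+28=19 >5, r--
l=0 r=18: -9+27=18 >5, r--
l=0 r=17: -9+25=16 >5, r--
l=0 r=16: -9+22=13 >5, r--
l=0 r=15: -9+21=12 >5, r--
l=0 r=14: -9+19=10 >5, r--
l=0 r=13: -9+18=9 >5, r--
l=0 r=12: -9+17=8 >5, r--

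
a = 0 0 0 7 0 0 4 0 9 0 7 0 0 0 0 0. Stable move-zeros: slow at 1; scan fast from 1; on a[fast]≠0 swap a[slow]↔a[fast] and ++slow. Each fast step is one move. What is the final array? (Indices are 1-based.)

slow=1 fast=1: a[fast]=0, fast++
slow=1 fast=2: a[fast]=0, fast++
slow=1 fast=3: a[fast]=0, fast++
slow=1 fast=4: a[fast]=7≠0 swap→a[1]=7, slow++,fast++
slow=2 fast=5: a[fast]=0, fast++
slow=2 fast=6: a[fast]=0, fast++
slow=2 fast=7: a[fast]=4≠0 swap→a[2]=4, slow++,fast++
slow=3 fast=8: a[fast]=0, fast++
slow=3 fast=9: a[fast]=9≠0 swap→a[3]=9, slow++,fast++
slow=4 fast=10: a[fast]=0, fast++
slow=4 fast=11: a[fast]=7≠0 swap→a[4]=7, slow++,fast++
slow=5 fast=12: a[fast]=0, fast++
slow=5 fast=13: a[fast]=0, fast++
slow=5 fast=14: a[fast]=0, fast++
slow=5 fast=15: a[fast]=0, fast++
slow=5 fast=16: a[fast]=0, fast++

[7, 4, 9, 7, 0, 0, 0, 0, 0, 0, 0, 0, 0, 0, 0, 0]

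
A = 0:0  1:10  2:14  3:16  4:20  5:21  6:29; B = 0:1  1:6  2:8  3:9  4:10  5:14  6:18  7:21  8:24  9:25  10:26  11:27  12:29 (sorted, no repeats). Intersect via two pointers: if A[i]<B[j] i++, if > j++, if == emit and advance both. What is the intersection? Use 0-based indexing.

i=0 j=0: 0<1, i++
i=1 j=0: 10>1, j++
i=1 j=1: 10>6, j++
i=1 j=2: 10>8, j++
i=1 j=3: 10>9, j++
i=1 j=4: 10==10 emit, i++,j++
i=2 j=5: 14==14 emit, i++,j++
i=3 j=6: 16<18, i++
i=4 j=6: 20>18, j++
i=4 j=7: 20<21, i++
i=5 j=7: 21==21 emit, i++,j++
i=6 j=8: 29>24, j++
i=6 j=9: 29>25, j++
i=6 j=10: 29>26, j++
i=6 j=11: 29>27, j++
i=6 j=12: 29==29 emit, i++,j++

intersection = [10, 14, 21, 29]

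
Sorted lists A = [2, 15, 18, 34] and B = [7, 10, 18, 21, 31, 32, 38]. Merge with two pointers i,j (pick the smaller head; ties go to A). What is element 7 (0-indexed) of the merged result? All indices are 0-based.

[i=0,j=0] A[i]=2<=B[j]=7 take 2 → i++
[i=1,j=0] A[i]=15>B[j]=7 take 7 → j++
[i=1,j=1] A[i]=15>B[j]=10 take 10 → j++
[i=1,j=2] A[i]=15<=B[j]=18 take 15 → i++
[i=2,j=2] A[i]=18<=B[j]=18 take 18 → i++
[i=3,j=2] A[i]=34>B[j]=18 take 18 → j++
[i=3,j=3] A[i]=34>B[j]=21 take 21 → j++
[i=3,j=4] A[i]=34>B[j]=31 take 31 → j++
[i=3,j=5] A[i]=34>B[j]=32 take 32 → j++
[i=3,j=6] A[i]=34<=B[j]=38 take 34 → i++
[i=4,j=6] A done, take B[j]=38 → j++

merged[7] = 31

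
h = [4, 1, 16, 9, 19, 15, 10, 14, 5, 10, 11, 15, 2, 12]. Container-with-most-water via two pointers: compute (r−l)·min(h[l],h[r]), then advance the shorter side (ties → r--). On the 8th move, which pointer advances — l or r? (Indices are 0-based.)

r

[0,13] min(4,12)*13=52 best=52 * → l++
[1,13] min(1,12)*12=12 best=52 → l++
[2,13] min(16,12)*11=132 best=132 * → r--
[2,12] min(16,2)*10=20 best=132 → r--
[2,11] min(16,15)*9=135 best=135 * → r--
[2,10] min(16,11)*8=88 best=135 → r--
[2,9] min(16,10)*7=70 best=135 → r--
[2,8] min(16,5)*6=30 best=135 → r--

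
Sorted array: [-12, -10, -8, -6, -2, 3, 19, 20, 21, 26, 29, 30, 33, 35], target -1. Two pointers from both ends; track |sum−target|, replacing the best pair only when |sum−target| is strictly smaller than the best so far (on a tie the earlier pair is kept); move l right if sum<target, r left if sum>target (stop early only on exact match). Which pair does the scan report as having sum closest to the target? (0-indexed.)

pair (-6, 3) with sum -3 (|Δ|=2)

[0,13] -12+35=23 d=24 * → r--
[0,12] -12+33=21 d=22 * → r--
[0,11] -12+30=18 d=19 * → r--
[0,10] -12+29=17 d=18 * → r--
[0,9] -12+26=14 d=15 * → r--
[0,8] -12+21=9 d=10 * → r--
[0,7] -12+20=8 d=9 * → r--
[0,6] -12+19=7 d=8 * → r--
[0,5] -12+3=-9 d=8 → l++
[1,5] -10+3=-7 d=6 * → l++
[2,5] -8+3=-5 d=4 * → l++
[3,5] -6+3=-3 d=2 * → l++
[4,5] -2+3=1 d=2 → r--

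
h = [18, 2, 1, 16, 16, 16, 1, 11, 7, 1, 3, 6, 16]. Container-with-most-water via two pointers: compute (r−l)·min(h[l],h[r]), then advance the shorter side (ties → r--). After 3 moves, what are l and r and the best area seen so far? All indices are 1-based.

l=1, r=10, best area=192

[1,13] min(18,16)*12=192 best=192 * → r--
[1,12] min(18,6)*11=66 best=192 → r--
[1,11] min(18,3)*10=30 best=192 → r--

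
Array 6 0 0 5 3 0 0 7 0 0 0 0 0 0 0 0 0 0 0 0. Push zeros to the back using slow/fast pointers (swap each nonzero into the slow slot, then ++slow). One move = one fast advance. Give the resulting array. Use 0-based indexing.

slow=0 fast=0: a[fast]=6≠0 swap→a[0]=6, slow++,fast++
slow=1 fast=1: a[fast]=0, fast++
slow=1 fast=2: a[fast]=0, fast++
slow=1 fast=3: a[fast]=5≠0 swap→a[1]=5, slow++,fast++
slow=2 fast=4: a[fast]=3≠0 swap→a[2]=3, slow++,fast++
slow=3 fast=5: a[fast]=0, fast++
slow=3 fast=6: a[fast]=0, fast++
slow=3 fast=7: a[fast]=7≠0 swap→a[3]=7, slow++,fast++
slow=4 fast=8: a[fast]=0, fast++
slow=4 fast=9: a[fast]=0, fast++
slow=4 fast=10: a[fast]=0, fast++
slow=4 fast=11: a[fast]=0, fast++
slow=4 fast=12: a[fast]=0, fast++
slow=4 fast=13: a[fast]=0, fast++
slow=4 fast=14: a[fast]=0, fast++
slow=4 fast=15: a[fast]=0, fast++
slow=4 fast=16: a[fast]=0, fast++
slow=4 fast=17: a[fast]=0, fast++
slow=4 fast=18: a[fast]=0, fast++
slow=4 fast=19: a[fast]=0, fast++

[6, 5, 3, 7, 0, 0, 0, 0, 0, 0, 0, 0, 0, 0, 0, 0, 0, 0, 0, 0]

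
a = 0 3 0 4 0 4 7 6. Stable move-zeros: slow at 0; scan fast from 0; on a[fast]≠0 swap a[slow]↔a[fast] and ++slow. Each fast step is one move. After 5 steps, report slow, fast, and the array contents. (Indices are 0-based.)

slow=2, fast=5, a=[3, 4, 0, 0, 0, 4, 7, 6]

slow=0 fast=0: a[fast]=0, fast++
slow=0 fast=1: a[fast]=3≠0 swap→a[0]=3, slow++,fast++
slow=1 fast=2: a[fast]=0, fast++
slow=1 fast=3: a[fast]=4≠0 swap→a[1]=4, slow++,fast++
slow=2 fast=4: a[fast]=0, fast++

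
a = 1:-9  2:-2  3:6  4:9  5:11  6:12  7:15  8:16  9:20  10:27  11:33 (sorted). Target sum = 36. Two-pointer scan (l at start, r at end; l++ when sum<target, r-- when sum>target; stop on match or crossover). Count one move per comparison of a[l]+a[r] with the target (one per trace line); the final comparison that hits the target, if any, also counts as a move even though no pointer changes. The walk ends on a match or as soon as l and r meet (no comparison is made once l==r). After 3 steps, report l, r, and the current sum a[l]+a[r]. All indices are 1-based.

l=3, r=10, sum=33

l=1 r=11: -9+33=24 <36, l++
l=2 r=11: -2+33=31 <36, l++
l=3 r=11: 6+33=39 >36, r--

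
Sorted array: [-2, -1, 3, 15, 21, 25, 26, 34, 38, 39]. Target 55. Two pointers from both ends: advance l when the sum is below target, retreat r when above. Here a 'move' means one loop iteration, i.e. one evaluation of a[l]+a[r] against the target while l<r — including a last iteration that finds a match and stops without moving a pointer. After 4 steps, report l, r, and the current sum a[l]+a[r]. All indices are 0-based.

l=0 r=9: -2+39=37 <55, l++
l=1 r=9: -1+39=38 <55, l++
l=2 r=9: 3+39=42 <55, l++
l=3 r=9: 15+39=54 <55, l++

l=4, r=9, sum=60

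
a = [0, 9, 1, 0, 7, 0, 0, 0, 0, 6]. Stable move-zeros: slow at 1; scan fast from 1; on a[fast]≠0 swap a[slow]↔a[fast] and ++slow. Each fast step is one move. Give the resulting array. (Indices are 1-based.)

(s=1,f=1) a[fast]=0 → fast++
(s=1,f=2) a[fast]=9≠0 swap→a[1]=9 → slow++,fast++
(s=2,f=3) a[fast]=1≠0 swap→a[2]=1 → slow++,fast++
(s=3,f=4) a[fast]=0 → fast++
(s=3,f=5) a[fast]=7≠0 swap→a[3]=7 → slow++,fast++
(s=4,f=6) a[fast]=0 → fast++
(s=4,f=7) a[fast]=0 → fast++
(s=4,f=8) a[fast]=0 → fast++
(s=4,f=9) a[fast]=0 → fast++
(s=4,f=10) a[fast]=6≠0 swap→a[4]=6 → slow++,fast++

[9, 1, 7, 6, 0, 0, 0, 0, 0, 0]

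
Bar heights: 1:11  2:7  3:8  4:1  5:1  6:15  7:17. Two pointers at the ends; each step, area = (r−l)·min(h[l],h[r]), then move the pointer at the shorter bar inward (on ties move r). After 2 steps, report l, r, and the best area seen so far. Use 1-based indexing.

[1,7] min(11,17)*6=66 best=66 * → l++
[2,7] min(7,17)*5=35 best=66 → l++

l=3, r=7, best area=66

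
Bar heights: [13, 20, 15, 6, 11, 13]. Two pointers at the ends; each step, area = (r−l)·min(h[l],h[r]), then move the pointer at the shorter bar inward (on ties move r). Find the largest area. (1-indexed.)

max area = 65

[1,6] min(13,13)*5=65 best=65 * → r--
[1,5] min(13,11)*4=44 best=65 → r--
[1,4] min(13,6)*3=18 best=65 → r--
[1,3] min(13,15)*2=26 best=65 → l++
[2,3] min(20,15)*1=15 best=65 → r--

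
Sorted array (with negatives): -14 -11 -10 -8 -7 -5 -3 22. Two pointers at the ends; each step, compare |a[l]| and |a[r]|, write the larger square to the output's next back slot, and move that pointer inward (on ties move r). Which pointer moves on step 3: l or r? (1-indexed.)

l

[1,8] |-14|<=|22| out[8]=484 → r--
[1,7] |-14|>|-3| out[7]=196 → l++
[2,7] |-11|>|-3| out[6]=121 → l++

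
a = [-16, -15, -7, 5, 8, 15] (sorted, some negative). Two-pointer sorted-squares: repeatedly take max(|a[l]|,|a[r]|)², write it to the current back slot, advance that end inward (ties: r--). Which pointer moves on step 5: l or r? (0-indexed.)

l

l=0 r=5: |-16|>|15| out[5]=256, l++
l=1 r=5: |-15|<=|15| out[4]=225, r--
l=1 r=4: |-15|>|8| out[3]=225, l++
l=2 r=4: |-7|<=|8| out[2]=64, r--
l=2 r=3: |-7|>|5| out[1]=49, l++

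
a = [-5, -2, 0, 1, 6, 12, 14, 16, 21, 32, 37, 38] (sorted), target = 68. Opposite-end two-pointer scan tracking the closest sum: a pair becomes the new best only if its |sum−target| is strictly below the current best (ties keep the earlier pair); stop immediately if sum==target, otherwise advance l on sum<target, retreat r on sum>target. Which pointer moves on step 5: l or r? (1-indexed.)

l=1 r=12: -5+38=33 d=35 *, l++
l=2 r=12: -2+38=36 d=32 *, l++
l=3 r=12: 0+38=38 d=30 *, l++
l=4 r=12: 1+38=39 d=29 *, l++
l=5 r=12: 6+38=44 d=24 *, l++

l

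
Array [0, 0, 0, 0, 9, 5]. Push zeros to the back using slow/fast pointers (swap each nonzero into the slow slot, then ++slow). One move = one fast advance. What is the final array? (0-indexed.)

(s=0,f=0) a[fast]=0 → fast++
(s=0,f=1) a[fast]=0 → fast++
(s=0,f=2) a[fast]=0 → fast++
(s=0,f=3) a[fast]=0 → fast++
(s=0,f=4) a[fast]=9≠0 swap→a[0]=9 → slow++,fast++
(s=1,f=5) a[fast]=5≠0 swap→a[1]=5 → slow++,fast++

[9, 5, 0, 0, 0, 0]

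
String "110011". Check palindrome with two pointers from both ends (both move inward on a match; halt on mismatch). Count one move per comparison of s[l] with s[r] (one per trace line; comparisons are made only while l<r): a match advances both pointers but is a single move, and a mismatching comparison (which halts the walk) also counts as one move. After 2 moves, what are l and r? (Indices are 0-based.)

l=2, r=3

[0,5] '1'=='1' → l++,r--
[1,4] '1'=='1' → l++,r--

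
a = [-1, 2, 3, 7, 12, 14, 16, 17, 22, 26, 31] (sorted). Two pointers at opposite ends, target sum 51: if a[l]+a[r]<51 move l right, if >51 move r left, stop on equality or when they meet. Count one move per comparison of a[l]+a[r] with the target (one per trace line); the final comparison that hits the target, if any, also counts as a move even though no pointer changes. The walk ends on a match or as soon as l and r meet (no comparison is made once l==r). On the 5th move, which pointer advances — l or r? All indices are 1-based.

[1,11] -1+31=30 <51 → l++
[2,11] 2+31=33 <51 → l++
[3,11] 3+31=34 <51 → l++
[4,11] 7+31=38 <51 → l++
[5,11] 12+31=43 <51 → l++

l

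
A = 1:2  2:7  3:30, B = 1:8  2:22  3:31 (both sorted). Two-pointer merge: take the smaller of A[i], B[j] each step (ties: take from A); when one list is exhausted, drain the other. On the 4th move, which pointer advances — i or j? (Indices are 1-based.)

[i=1,j=1] A[i]=2<=B[j]=8 take 2 → i++
[i=2,j=1] A[i]=7<=B[j]=8 take 7 → i++
[i=3,j=1] A[i]=30>B[j]=8 take 8 → j++
[i=3,j=2] A[i]=30>B[j]=22 take 22 → j++

j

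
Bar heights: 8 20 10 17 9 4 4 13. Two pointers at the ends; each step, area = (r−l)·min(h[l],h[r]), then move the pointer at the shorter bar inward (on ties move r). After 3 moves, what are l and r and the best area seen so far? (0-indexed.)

l=1, r=5, best area=78

[0,7] min(8,13)*7=56 best=56 * → l++
[1,7] min(20,13)*6=78 best=78 * → r--
[1,6] min(20,4)*5=20 best=78 → r--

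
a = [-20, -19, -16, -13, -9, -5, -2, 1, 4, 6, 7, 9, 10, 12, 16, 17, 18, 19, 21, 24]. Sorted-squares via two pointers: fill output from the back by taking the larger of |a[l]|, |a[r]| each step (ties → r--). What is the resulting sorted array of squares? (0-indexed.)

[1, 4, 16, 25, 36, 49, 81, 81, 100, 144, 169, 256, 256, 289, 324, 361, 361, 400, 441, 576]

[0,19] |-20|<=|24| out[19]=576 → r--
[0,18] |-20|<=|21| out[18]=441 → r--
[0,17] |-20|>|19| out[17]=400 → l++
[1,17] |-19|<=|19| out[16]=361 → r--
[1,16] |-19|>|18| out[15]=361 → l++
[2,16] |-16|<=|18| out[14]=324 → r--
[2,15] |-16|<=|17| out[13]=289 → r--
[2,14] |-16|<=|16| out[12]=256 → r--
[2,13] |-16|>|12| out[11]=256 → l++
[3,13] |-13|>|12| out[10]=169 → l++
[4,13] |-9|<=|12| out[9]=144 → r--
[4,12] |-9|<=|10| out[8]=100 → r--
[4,11] |-9|<=|9| out[7]=81 → r--
[4,10] |-9|>|7| out[6]=81 → l++
[5,10] |-5|<=|7| out[5]=49 → r--
[5,9] |-5|<=|6| out[4]=36 → r--
[5,8] |-5|>|4| out[3]=25 → l++
[6,8] |-2|<=|4| out[2]=16 → r--
[6,7] |-2|>|1| out[1]=4 → l++
[7,7] |1|<=|1| out[0]=1 → r--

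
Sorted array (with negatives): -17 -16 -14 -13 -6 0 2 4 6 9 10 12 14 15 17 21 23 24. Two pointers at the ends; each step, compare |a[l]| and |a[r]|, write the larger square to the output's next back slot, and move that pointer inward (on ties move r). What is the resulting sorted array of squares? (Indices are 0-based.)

l=0 r=17: |-17|<=|24| out[17]=576, r--
l=0 r=16: |-17|<=|23| out[16]=529, r--
l=0 r=15: |-17|<=|21| out[15]=441, r--
l=0 r=14: |-17|<=|17| out[14]=289, r--
l=0 r=13: |-17|>|15| out[13]=289, l++
l=1 r=13: |-16|>|15| out[12]=256, l++
l=2 r=13: |-14|<=|15| out[11]=225, r--
l=2 r=12: |-14|<=|14| out[10]=196, r--
l=2 r=11: |-14|>|12| out[9]=196, l++
l=3 r=11: |-13|>|12| out[8]=169, l++
l=4 r=11: |-6|<=|12| out[7]=144, r--
l=4 r=10: |-6|<=|10| out[6]=100, r--
l=4 r=9: |-6|<=|9| out[5]=81, r--
l=4 r=8: |-6|<=|6| out[4]=36, r--
l=4 r=7: |-6|>|4| out[3]=36, l++
l=5 r=7: |0|<=|4| out[2]=16, r--
l=5 r=6: |0|<=|2| out[1]=4, r--
l=5 r=5: |0|<=|0| out[0]=0, r--

[0, 4, 16, 36, 36, 81, 100, 144, 169, 196, 196, 225, 256, 289, 289, 441, 529, 576]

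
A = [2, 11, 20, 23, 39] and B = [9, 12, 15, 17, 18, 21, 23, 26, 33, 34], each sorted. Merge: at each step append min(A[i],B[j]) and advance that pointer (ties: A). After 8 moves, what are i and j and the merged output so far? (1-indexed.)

i=4, j=6, merged so far=[2, 9, 11, 12, 15, 17, 18, 20]

i=1 j=1: A[i]=2<=B[j]=9 take 2, i++
i=2 j=1: A[i]=11>B[j]=9 take 9, j++
i=2 j=2: A[i]=11<=B[j]=12 take 11, i++
i=3 j=2: A[i]=20>B[j]=12 take 12, j++
i=3 j=3: A[i]=20>B[j]=15 take 15, j++
i=3 j=4: A[i]=20>B[j]=17 take 17, j++
i=3 j=5: A[i]=20>B[j]=18 take 18, j++
i=3 j=6: A[i]=20<=B[j]=21 take 20, i++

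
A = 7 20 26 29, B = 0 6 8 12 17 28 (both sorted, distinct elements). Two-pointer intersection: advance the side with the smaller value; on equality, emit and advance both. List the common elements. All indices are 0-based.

intersection = []

i=0 j=0: 7>0, j++
i=0 j=1: 7>6, j++
i=0 j=2: 7<8, i++
i=1 j=2: 20>8, j++
i=1 j=3: 20>12, j++
i=1 j=4: 20>17, j++
i=1 j=5: 20<28, i++
i=2 j=5: 26<28, i++
i=3 j=5: 29>28, j++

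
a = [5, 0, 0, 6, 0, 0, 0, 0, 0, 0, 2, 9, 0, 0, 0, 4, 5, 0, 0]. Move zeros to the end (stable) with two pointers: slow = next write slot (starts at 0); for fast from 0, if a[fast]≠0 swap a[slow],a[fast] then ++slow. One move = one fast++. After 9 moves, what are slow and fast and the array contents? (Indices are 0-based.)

(s=0,f=0) a[fast]=5≠0 swap→a[0]=5 → slow++,fast++
(s=1,f=1) a[fast]=0 → fast++
(s=1,f=2) a[fast]=0 → fast++
(s=1,f=3) a[fast]=6≠0 swap→a[1]=6 → slow++,fast++
(s=2,f=4) a[fast]=0 → fast++
(s=2,f=5) a[fast]=0 → fast++
(s=2,f=6) a[fast]=0 → fast++
(s=2,f=7) a[fast]=0 → fast++
(s=2,f=8) a[fast]=0 → fast++

slow=2, fast=9, a=[5, 6, 0, 0, 0, 0, 0, 0, 0, 0, 2, 9, 0, 0, 0, 4, 5, 0, 0]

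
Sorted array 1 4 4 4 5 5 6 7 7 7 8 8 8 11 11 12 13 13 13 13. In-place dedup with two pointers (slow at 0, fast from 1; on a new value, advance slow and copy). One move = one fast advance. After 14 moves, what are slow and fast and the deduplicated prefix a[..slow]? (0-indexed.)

slow=6, fast=15, prefix=[1, 4, 5, 6, 7, 8, 11]

(s=0,f=1) a[fast]=4≠a[slow]=1 write a[1]=4 → slow++,fast++
(s=1,f=2) a[fast]=4=a[slow] dup → fast++
(s=1,f=3) a[fast]=4=a[slow] dup → fast++
(s=1,f=4) a[fast]=5≠a[slow]=4 write a[2]=5 → slow++,fast++
(s=2,f=5) a[fast]=5=a[slow] dup → fast++
(s=2,f=6) a[fast]=6≠a[slow]=5 write a[3]=6 → slow++,fast++
(s=3,f=7) a[fast]=7≠a[slow]=6 write a[4]=7 → slow++,fast++
(s=4,f=8) a[fast]=7=a[slow] dup → fast++
(s=4,f=9) a[fast]=7=a[slow] dup → fast++
(s=4,f=10) a[fast]=8≠a[slow]=7 write a[5]=8 → slow++,fast++
(s=5,f=11) a[fast]=8=a[slow] dup → fast++
(s=5,f=12) a[fast]=8=a[slow] dup → fast++
(s=5,f=13) a[fast]=11≠a[slow]=8 write a[6]=11 → slow++,fast++
(s=6,f=14) a[fast]=11=a[slow] dup → fast++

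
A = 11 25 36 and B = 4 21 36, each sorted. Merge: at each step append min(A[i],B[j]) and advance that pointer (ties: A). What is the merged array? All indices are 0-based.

i=0 j=0: A[i]=11>B[j]=4 take 4, j++
i=0 j=1: A[i]=11<=B[j]=21 take 11, i++
i=1 j=1: A[i]=25>B[j]=21 take 21, j++
i=1 j=2: A[i]=25<=B[j]=36 take 25, i++
i=2 j=2: A[i]=36<=B[j]=36 take 36, i++
i=3 j=2: A done, take B[j]=36, j++

[4, 11, 21, 25, 36, 36]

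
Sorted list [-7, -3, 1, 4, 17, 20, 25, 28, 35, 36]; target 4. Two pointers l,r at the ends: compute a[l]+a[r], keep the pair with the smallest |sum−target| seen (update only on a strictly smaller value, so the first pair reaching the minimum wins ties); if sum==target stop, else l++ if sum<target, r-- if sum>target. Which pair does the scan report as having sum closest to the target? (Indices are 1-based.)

pair (1, 4) with sum 5 (|Δ|=1)

[1,10] -7+36=29 d=25 * → r--
[1,9] -7+35=28 d=24 * → r--
[1,8] -7+28=21 d=17 * → r--
[1,7] -7+25=18 d=14 * → r--
[1,6] -7+20=13 d=9 * → r--
[1,5] -7+17=10 d=6 * → r--
[1,4] -7+4=-3 d=7 → l++
[2,4] -3+4=1 d=3 * → l++
[3,4] 1+4=5 d=1 * → r--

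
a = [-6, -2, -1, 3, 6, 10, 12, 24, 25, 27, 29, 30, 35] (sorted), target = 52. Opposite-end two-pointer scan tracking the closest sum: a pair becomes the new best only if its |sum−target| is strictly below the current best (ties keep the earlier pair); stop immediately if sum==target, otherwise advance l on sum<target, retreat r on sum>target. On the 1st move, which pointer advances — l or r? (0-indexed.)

l

[0,12] -6+35=29 d=23 * → l++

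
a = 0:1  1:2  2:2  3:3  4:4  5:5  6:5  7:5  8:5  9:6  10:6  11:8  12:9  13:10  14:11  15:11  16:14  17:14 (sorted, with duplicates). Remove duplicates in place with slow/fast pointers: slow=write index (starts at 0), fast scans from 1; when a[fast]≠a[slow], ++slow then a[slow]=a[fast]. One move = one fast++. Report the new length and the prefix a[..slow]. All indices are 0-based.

(s=0,f=1) a[fast]=2≠a[slow]=1 write a[1]=2 → slow++,fast++
(s=1,f=2) a[fast]=2=a[slow] dup → fast++
(s=1,f=3) a[fast]=3≠a[slow]=2 write a[2]=3 → slow++,fast++
(s=2,f=4) a[fast]=4≠a[slow]=3 write a[3]=4 → slow++,fast++
(s=3,f=5) a[fast]=5≠a[slow]=4 write a[4]=5 → slow++,fast++
(s=4,f=6) a[fast]=5=a[slow] dup → fast++
(s=4,f=7) a[fast]=5=a[slow] dup → fast++
(s=4,f=8) a[fast]=5=a[slow] dup → fast++
(s=4,f=9) a[fast]=6≠a[slow]=5 write a[5]=6 → slow++,fast++
(s=5,f=10) a[fast]=6=a[slow] dup → fast++
(s=5,f=11) a[fast]=8≠a[slow]=6 write a[6]=8 → slow++,fast++
(s=6,f=12) a[fast]=9≠a[slow]=8 write a[7]=9 → slow++,fast++
(s=7,f=13) a[fast]=10≠a[slow]=9 write a[8]=10 → slow++,fast++
(s=8,f=14) a[fast]=11≠a[slow]=10 write a[9]=11 → slow++,fast++
(s=9,f=15) a[fast]=11=a[slow] dup → fast++
(s=9,f=16) a[fast]=14≠a[slow]=11 write a[10]=14 → slow++,fast++
(s=10,f=17) a[fast]=14=a[slow] dup → fast++

length 11; prefix = [1, 2, 3, 4, 5, 6, 8, 9, 10, 11, 14]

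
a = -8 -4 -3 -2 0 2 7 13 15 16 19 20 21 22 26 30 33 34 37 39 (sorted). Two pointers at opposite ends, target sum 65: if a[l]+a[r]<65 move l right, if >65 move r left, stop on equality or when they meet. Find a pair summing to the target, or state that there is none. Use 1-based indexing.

[1,20] -8+39=31 <65 → l++
[2,20] -4+39=35 <65 → l++
[3,20] -3+39=36 <65 → l++
[4,20] -2+39=37 <65 → l++
[5,20] 0+39=39 <65 → l++
[6,20] 2+39=41 <65 → l++
[7,20] 7+39=46 <65 → l++
[8,20] 13+39=52 <65 → l++
[9,20] 15+39=54 <65 → l++
[10,20] 16+39=55 <65 → l++
[11,20] 19+39=58 <65 → l++
[12,20] 20+39=59 <65 → l++
[13,20] 21+39=60 <65 → l++
[14,20] 22+39=61 <65 → l++
[15,20] 26+39=65 → found

(26, 39)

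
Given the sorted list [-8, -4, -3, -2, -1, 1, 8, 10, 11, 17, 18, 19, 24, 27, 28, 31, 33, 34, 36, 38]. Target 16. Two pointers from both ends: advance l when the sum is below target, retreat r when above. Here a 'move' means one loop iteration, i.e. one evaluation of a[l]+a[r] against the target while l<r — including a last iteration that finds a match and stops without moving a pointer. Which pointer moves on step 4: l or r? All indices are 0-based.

r

l=0 r=19: -8+38=30 >16, r--
l=0 r=18: -8+36=28 >16, r--
l=0 r=17: -8+34=26 >16, r--
l=0 r=16: -8+33=25 >16, r--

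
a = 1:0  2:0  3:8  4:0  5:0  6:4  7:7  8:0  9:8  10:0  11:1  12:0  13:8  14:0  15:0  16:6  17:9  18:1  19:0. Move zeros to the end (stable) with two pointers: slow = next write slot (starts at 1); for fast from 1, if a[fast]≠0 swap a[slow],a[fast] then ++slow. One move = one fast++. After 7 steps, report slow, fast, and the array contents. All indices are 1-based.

slow=1 fast=1: a[fast]=0, fast++
slow=1 fast=2: a[fast]=0, fast++
slow=1 fast=3: a[fast]=8≠0 swap→a[1]=8, slow++,fast++
slow=2 fast=4: a[fast]=0, fast++
slow=2 fast=5: a[fast]=0, fast++
slow=2 fast=6: a[fast]=4≠0 swap→a[2]=4, slow++,fast++
slow=3 fast=7: a[fast]=7≠0 swap→a[3]=7, slow++,fast++

slow=4, fast=8, a=[8, 4, 7, 0, 0, 0, 0, 0, 8, 0, 1, 0, 8, 0, 0, 6, 9, 1, 0]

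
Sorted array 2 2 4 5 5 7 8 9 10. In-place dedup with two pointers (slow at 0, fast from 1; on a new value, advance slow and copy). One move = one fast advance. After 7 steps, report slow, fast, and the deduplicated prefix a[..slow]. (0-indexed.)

slow=0 fast=1: a[fast]=2=a[slow] dup, fast++
slow=0 fast=2: a[fast]=4≠a[slow]=2 write a[1]=4, slow++,fast++
slow=1 fast=3: a[fast]=5≠a[slow]=4 write a[2]=5, slow++,fast++
slow=2 fast=4: a[fast]=5=a[slow] dup, fast++
slow=2 fast=5: a[fast]=7≠a[slow]=5 write a[3]=7, slow++,fast++
slow=3 fast=6: a[fast]=8≠a[slow]=7 write a[4]=8, slow++,fast++
slow=4 fast=7: a[fast]=9≠a[slow]=8 write a[5]=9, slow++,fast++

slow=5, fast=8, prefix=[2, 4, 5, 7, 8, 9]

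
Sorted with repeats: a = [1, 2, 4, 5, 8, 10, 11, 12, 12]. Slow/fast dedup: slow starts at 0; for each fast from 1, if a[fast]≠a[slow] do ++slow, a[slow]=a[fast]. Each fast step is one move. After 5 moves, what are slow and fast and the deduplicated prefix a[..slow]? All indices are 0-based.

slow=5, fast=6, prefix=[1, 2, 4, 5, 8, 10]

slow=0 fast=1: a[fast]=2≠a[slow]=1 write a[1]=2, slow++,fast++
slow=1 fast=2: a[fast]=4≠a[slow]=2 write a[2]=4, slow++,fast++
slow=2 fast=3: a[fast]=5≠a[slow]=4 write a[3]=5, slow++,fast++
slow=3 fast=4: a[fast]=8≠a[slow]=5 write a[4]=8, slow++,fast++
slow=4 fast=5: a[fast]=10≠a[slow]=8 write a[5]=10, slow++,fast++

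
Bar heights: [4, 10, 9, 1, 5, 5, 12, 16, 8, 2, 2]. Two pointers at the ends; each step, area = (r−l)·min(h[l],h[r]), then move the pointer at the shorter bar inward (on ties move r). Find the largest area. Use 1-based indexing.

[1,11] min(4,2)*10=20 best=20 * → r--
[1,10] min(4,2)*9=18 best=20 → r--
[1,9] min(4,8)*8=32 best=32 * → l++
[2,9] min(10,8)*7=56 best=56 * → r--
[2,8] min(10,16)*6=60 best=60 * → l++
[3,8] min(9,16)*5=45 best=60 → l++
[4,8] min(1,16)*4=4 best=60 → l++
[5,8] min(5,16)*3=15 best=60 → l++
[6,8] min(5,16)*2=10 best=60 → l++
[7,8] min(12,16)*1=12 best=60 → l++

max area = 60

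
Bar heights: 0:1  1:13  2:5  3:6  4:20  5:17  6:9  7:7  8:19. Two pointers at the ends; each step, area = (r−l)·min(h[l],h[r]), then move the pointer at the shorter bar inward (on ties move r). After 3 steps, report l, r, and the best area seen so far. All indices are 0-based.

[0,8] min(1,19)*8=8 best=8 * → l++
[1,8] min(13,19)*7=91 best=91 * → l++
[2,8] min(5,19)*6=30 best=91 → l++

l=3, r=8, best area=91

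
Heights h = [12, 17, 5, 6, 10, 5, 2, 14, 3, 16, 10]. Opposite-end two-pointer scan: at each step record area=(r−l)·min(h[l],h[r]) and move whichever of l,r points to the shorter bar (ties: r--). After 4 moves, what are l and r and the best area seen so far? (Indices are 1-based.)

l=2, r=8, best area=128

[1,11] min(12,10)*10=100 best=100 * → r--
[1,10] min(12,16)*9=108 best=108 * → l++
[2,10] min(17,16)*8=128 best=128 * → r--
[2,9] min(17,3)*7=21 best=128 → r--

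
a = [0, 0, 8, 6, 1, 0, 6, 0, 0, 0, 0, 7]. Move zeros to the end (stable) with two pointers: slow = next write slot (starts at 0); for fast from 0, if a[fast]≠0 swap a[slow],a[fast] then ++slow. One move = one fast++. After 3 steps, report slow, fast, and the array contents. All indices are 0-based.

(s=0,f=0) a[fast]=0 → fast++
(s=0,f=1) a[fast]=0 → fast++
(s=0,f=2) a[fast]=8≠0 swap→a[0]=8 → slow++,fast++

slow=1, fast=3, a=[8, 0, 0, 6, 1, 0, 6, 0, 0, 0, 0, 7]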